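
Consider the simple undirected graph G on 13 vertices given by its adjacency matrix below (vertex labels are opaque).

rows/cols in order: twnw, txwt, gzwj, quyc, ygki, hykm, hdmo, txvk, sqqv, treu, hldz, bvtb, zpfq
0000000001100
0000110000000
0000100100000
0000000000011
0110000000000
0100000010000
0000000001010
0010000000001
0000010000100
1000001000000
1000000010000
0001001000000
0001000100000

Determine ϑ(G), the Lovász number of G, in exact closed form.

13*cos(pi/13)/(cos(pi/13) + 1)

N(hldz) = {twnw, sqqv}, |N(hldz)| = 2.
Vertex txvk has 2 neighbors: gzwj, zpfq.
Vertex gzwj has 2 neighbors: ygki, txvk.
deg(txwt) = 2; N(txwt) = {ygki, hykm}.
13-vertex 2-regular graph: this is C_{13}, the 13-cycle.
A has 7 distinct eigenvalues ≈ [2.0, 1.771, 1.136, 0.241, -0.709, -1.497, -1.942].
Lovász: ϑ = −13(-2*cos(pi/13))/(2+-(-1)*2*cos(pi/13)) = 13*cos(pi/13)/(cos(pi/13) + 1).
ϑ(G) ≈ 6.40416856.
Check 6 ≤ 13*cos(pi/13)/(cos(pi/13) + 1) ≤ 7: both strict.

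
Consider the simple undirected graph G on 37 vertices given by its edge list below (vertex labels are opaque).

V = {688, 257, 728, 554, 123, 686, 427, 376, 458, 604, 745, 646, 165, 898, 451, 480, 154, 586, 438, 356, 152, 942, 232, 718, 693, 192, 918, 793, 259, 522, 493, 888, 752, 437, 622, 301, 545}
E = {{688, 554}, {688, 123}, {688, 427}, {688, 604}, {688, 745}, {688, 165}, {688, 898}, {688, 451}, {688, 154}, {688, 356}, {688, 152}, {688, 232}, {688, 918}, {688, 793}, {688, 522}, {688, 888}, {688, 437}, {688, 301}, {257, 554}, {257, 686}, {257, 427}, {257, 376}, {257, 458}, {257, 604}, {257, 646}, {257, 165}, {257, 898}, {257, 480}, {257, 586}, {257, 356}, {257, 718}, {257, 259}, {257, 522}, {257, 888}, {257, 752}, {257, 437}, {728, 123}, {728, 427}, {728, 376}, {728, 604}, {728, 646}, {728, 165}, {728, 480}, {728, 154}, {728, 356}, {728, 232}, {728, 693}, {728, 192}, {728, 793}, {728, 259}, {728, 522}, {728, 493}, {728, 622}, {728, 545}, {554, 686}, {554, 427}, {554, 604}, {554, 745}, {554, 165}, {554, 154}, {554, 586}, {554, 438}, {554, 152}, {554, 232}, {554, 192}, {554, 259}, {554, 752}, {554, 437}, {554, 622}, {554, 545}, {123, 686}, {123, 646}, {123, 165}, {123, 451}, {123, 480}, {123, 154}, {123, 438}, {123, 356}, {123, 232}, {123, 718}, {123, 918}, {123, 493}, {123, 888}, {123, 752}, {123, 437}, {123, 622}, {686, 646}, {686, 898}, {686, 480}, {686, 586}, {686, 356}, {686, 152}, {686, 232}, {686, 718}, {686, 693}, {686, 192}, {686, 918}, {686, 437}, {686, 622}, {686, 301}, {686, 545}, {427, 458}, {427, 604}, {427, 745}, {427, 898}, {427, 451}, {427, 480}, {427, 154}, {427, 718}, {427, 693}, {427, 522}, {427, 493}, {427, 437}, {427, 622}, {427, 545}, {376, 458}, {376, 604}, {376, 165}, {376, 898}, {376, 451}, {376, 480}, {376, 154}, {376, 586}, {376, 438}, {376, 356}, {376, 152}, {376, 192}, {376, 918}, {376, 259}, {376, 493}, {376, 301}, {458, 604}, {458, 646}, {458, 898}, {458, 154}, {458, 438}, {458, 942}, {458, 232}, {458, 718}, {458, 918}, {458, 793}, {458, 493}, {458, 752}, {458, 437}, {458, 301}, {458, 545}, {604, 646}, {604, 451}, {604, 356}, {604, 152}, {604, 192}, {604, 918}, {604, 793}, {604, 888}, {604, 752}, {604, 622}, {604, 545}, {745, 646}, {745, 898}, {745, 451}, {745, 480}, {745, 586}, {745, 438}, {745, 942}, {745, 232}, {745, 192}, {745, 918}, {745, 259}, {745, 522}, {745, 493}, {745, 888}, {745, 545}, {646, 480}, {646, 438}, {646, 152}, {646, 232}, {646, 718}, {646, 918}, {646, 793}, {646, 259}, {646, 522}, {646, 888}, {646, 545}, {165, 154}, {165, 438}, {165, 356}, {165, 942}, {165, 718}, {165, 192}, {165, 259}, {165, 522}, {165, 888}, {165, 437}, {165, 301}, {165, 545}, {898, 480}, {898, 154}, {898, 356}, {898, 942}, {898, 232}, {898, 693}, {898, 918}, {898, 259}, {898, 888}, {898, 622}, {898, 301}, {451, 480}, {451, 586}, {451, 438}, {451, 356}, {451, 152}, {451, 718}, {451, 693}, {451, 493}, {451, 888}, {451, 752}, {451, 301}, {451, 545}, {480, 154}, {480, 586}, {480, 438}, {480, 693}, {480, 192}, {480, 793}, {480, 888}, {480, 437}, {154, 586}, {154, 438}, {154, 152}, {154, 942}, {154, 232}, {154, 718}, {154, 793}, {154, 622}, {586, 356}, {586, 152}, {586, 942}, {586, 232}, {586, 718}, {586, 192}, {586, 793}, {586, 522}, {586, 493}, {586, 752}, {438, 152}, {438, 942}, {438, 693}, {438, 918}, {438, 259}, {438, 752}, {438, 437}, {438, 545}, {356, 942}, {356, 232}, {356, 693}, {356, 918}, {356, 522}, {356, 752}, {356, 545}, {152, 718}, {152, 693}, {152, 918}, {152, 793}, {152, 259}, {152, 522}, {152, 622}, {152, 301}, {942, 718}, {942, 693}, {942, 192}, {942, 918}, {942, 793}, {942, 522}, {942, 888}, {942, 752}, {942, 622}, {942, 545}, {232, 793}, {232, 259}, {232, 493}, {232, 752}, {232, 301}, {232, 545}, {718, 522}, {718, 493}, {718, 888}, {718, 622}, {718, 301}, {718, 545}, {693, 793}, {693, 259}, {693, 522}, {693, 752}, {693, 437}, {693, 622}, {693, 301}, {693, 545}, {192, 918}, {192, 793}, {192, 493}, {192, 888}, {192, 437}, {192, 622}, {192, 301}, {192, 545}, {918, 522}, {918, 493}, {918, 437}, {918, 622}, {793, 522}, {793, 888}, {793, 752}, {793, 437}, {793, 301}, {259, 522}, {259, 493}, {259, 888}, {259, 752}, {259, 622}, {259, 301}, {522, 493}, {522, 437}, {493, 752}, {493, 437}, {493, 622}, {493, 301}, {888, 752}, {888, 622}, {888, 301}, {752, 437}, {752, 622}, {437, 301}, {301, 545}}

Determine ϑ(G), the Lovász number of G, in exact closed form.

deg(232) = 18; N(232) = {688, 728, 554, 123, 686, 458, 745, 646, 898, 154, 586, 356, 793, 259, 493, 752, 301, 545}.
Vertex 745 has 18 neighbors: 688, 554, 427, 646, 898, 451, 480, 586, 438, 942, 232, 192, 918, 259, 522, 493, 888, 545.
N(793) = {688, 728, 458, 604, 646, 480, 154, 586, 152, 942, 232, 693, 192, 522, 888, 752, 437, 301}, |N(793)| = 18.
N(192) = {728, 554, 686, 376, 604, 745, 165, 480, 586, 942, 918, 793, 493, 888, 437, 622, 301, 545}, |N(192)| = 18.
Every vertex has degree 18 (N=37); SR(37,18,8,9) — a Paley graph.
spec(A) ≈ [18.0, 2.5414, -3.5414] (distinct, 4 d.p.).
Lovász: ϑ = −37(-sqrt(37)/2 - 1/2)/(18+-(-sqrt(37)/2 - 1/2)) = sqrt(37).
≈ 6.08276253 (to 8 d.p.).

sqrt(37)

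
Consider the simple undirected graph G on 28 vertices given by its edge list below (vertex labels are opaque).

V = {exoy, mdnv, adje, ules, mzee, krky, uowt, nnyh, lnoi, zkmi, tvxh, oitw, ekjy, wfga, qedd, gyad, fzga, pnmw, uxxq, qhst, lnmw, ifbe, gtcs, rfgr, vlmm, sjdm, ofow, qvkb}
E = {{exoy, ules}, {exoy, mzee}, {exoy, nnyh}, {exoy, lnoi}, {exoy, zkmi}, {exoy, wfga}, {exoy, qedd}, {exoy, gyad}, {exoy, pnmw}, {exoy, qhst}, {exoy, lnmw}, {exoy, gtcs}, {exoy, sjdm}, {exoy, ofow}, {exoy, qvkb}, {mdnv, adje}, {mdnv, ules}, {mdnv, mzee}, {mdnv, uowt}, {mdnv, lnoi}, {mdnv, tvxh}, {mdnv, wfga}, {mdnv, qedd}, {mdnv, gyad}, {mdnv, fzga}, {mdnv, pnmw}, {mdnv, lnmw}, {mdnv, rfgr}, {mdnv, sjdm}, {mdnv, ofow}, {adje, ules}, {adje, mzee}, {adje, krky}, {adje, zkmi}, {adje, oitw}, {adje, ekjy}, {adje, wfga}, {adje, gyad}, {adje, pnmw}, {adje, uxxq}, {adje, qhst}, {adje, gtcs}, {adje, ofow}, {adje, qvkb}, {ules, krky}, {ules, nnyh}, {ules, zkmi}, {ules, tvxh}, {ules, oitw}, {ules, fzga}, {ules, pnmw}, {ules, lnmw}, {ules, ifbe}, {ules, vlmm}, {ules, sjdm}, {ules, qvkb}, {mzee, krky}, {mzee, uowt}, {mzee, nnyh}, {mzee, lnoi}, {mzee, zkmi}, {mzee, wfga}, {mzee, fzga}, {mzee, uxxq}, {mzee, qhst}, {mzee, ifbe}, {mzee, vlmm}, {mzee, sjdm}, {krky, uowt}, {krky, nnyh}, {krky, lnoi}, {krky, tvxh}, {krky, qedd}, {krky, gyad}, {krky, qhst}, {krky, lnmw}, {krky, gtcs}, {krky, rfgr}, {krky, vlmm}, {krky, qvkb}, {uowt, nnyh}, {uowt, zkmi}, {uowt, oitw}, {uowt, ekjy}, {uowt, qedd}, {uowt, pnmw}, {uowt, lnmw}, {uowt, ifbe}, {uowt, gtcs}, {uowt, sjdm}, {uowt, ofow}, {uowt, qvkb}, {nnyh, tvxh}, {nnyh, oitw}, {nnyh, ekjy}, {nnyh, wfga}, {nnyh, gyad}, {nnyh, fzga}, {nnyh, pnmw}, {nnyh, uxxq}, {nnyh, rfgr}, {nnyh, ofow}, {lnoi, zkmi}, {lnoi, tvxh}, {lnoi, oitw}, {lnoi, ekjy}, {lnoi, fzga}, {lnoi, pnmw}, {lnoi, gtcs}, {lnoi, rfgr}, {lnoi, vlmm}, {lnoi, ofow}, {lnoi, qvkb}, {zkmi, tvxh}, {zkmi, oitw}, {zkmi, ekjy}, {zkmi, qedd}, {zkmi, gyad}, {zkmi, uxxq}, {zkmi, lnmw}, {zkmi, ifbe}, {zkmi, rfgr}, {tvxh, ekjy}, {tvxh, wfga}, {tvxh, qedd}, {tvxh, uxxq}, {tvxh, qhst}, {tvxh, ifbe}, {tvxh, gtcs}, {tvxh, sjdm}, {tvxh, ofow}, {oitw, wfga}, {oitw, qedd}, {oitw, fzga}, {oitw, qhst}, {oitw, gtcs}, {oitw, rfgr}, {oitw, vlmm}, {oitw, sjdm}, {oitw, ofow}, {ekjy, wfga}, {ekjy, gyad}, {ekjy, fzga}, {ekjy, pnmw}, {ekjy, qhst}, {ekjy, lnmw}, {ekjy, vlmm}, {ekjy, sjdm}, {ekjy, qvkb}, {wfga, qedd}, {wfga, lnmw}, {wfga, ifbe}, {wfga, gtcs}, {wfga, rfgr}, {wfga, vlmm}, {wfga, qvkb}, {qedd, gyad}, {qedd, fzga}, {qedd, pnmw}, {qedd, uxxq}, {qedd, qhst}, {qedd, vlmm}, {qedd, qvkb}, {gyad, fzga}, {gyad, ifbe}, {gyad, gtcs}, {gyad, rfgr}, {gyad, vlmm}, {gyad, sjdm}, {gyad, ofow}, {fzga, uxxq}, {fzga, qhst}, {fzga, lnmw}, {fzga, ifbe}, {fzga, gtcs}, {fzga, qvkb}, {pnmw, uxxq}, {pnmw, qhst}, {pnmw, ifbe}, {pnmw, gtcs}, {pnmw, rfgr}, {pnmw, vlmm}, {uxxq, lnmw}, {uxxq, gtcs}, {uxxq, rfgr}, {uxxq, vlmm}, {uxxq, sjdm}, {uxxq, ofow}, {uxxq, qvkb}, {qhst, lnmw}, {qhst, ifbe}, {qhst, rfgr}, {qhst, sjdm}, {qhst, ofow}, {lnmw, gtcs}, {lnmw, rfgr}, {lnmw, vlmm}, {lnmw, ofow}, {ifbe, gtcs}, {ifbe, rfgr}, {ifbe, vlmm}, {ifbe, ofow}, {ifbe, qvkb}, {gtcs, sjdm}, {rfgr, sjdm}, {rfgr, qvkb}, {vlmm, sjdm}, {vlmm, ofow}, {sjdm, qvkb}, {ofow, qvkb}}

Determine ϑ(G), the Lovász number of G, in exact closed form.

7

N(vlmm) = {ules, mzee, krky, lnoi, oitw, ekjy, wfga, qedd, gyad, pnmw, uxxq, lnmw, ifbe, sjdm, ofow}, |N(vlmm)| = 15.
N(krky) = {adje, ules, mzee, uowt, nnyh, lnoi, tvxh, qedd, gyad, qhst, lnmw, gtcs, rfgr, vlmm, qvkb}, |N(krky)| = 15.
Vertex sjdm has 15 neighbors: exoy, mdnv, ules, mzee, uowt, tvxh, oitw, ekjy, gyad, uxxq, qhst, gtcs, rfgr, vlmm, qvkb.
deg(oitw) = 15; N(oitw) = {adje, ules, uowt, nnyh, lnoi, zkmi, wfga, qedd, fzga, qhst, gtcs, rfgr, vlmm, sjdm, ofow}.
Every vertex has degree 15 (N=28); Kneser K(8,2) on C(8,2)=28 vertices.
spec(A) ≈ [15.0, 1.0, -5.0] (distinct, 5 d.p.).
λ_max=15, λ_min=-5; ϑ = −28·λ_min/(λ_max−λ_min) = 7.
= 7.0000… (decimal).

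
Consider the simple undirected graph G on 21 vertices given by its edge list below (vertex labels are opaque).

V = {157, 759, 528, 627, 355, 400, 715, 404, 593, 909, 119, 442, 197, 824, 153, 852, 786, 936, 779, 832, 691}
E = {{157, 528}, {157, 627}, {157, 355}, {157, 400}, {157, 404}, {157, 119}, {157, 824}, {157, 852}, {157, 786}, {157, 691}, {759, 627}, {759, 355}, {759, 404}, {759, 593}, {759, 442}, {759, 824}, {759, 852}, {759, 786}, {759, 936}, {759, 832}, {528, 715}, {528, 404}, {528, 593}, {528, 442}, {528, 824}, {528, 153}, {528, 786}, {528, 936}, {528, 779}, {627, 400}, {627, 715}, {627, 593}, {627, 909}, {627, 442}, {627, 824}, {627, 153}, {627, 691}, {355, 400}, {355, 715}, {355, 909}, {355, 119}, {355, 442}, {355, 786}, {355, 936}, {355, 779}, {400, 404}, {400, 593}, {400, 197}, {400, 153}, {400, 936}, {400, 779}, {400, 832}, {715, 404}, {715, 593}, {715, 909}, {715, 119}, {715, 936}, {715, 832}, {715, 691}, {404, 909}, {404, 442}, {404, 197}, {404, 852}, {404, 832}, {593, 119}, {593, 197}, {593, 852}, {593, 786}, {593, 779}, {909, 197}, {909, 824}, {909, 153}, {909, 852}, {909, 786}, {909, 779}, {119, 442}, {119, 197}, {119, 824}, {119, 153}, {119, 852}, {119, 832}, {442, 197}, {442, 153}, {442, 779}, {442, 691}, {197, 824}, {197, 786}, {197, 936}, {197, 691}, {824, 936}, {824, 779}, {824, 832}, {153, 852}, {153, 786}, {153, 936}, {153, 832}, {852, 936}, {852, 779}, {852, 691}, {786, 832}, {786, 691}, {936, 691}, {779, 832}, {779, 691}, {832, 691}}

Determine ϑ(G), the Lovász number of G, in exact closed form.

Vertex 197 has 10 neighbors: 400, 404, 593, 909, 119, 442, 824, 786, 936, 691.
N(715) = {528, 627, 355, 404, 593, 909, 119, 936, 832, 691}, |N(715)| = 10.
deg(786) = 10; N(786) = {157, 759, 528, 355, 593, 909, 197, 153, 832, 691}.
deg(528) = 10; N(528) = {157, 715, 404, 593, 442, 824, 153, 786, 936, 779}.
10-regular, N=21; Kneser-type, 2-subsets of [7].
A has 3 distinct eigenvalues ≈ [10.0, 1.0, -4.0].
−21·(-4) / ((10)−(-4)) = 6 = ϑ(G).
Numerically 6.00000000.

6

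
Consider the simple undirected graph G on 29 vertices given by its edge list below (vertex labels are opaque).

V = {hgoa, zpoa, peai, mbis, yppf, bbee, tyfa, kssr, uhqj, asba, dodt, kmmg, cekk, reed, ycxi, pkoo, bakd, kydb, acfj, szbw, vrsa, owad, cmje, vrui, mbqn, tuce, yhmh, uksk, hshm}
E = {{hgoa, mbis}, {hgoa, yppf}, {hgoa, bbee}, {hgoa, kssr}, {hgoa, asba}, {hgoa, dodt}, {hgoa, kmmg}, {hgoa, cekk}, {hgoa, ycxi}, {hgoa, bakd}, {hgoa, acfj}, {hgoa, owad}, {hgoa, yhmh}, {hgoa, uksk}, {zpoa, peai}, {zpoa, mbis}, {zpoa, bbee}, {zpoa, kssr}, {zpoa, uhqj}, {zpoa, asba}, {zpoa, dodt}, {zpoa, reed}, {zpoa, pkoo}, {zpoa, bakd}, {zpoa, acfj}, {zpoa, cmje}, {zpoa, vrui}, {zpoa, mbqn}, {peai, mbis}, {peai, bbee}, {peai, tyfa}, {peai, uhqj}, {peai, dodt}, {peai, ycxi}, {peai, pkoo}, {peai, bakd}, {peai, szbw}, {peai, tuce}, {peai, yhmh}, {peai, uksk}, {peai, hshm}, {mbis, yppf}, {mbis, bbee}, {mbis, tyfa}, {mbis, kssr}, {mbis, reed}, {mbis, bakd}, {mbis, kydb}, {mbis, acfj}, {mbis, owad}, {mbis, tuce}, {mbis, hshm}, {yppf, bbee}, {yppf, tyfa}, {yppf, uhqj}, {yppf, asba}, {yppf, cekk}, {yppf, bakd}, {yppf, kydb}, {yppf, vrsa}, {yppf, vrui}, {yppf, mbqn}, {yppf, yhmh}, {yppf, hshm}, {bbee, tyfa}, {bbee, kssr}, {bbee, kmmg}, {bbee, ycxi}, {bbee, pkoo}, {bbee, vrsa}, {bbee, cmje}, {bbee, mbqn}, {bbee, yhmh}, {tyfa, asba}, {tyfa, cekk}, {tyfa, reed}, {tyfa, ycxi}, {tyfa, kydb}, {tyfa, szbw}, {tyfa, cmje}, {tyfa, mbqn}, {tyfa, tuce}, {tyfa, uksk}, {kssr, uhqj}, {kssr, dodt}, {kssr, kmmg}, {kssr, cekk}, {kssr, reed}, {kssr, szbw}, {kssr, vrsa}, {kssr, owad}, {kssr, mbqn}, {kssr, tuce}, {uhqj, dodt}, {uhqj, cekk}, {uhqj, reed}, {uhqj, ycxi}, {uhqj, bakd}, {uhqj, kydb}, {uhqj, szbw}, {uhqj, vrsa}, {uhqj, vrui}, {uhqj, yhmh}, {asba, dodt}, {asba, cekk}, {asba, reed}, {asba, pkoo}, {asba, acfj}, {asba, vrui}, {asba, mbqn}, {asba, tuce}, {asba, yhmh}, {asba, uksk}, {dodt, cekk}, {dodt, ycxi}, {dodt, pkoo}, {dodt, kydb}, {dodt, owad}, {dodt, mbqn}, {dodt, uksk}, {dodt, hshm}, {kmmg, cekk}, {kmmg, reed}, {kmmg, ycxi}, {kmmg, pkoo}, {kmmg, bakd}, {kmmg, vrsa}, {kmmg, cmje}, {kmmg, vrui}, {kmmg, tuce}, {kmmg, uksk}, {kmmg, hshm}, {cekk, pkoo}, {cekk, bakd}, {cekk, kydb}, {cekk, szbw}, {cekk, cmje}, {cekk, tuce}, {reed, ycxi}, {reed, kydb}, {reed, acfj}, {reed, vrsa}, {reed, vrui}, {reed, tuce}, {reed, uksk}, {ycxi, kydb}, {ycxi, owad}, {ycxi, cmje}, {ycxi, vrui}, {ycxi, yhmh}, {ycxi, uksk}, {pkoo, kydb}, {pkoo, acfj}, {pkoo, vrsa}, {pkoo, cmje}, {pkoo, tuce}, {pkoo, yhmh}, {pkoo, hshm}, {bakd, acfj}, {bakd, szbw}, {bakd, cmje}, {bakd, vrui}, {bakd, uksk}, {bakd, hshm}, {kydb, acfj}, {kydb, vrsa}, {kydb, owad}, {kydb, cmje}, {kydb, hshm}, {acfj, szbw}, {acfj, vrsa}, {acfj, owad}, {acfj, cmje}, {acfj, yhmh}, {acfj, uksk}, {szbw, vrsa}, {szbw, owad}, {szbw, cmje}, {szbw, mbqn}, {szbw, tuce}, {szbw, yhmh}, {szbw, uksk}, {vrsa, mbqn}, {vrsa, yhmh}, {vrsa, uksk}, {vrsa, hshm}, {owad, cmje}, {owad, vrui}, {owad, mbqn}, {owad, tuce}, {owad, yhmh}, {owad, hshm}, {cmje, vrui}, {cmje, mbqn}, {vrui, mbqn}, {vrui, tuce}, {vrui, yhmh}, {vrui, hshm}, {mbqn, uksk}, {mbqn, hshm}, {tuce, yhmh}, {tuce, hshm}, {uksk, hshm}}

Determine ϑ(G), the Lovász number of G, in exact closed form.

sqrt(29)

N(peai) = {zpoa, mbis, bbee, tyfa, uhqj, dodt, ycxi, pkoo, bakd, szbw, tuce, yhmh, uksk, hshm}, |N(peai)| = 14.
N(ycxi) = {hgoa, peai, bbee, tyfa, uhqj, dodt, kmmg, reed, kydb, owad, cmje, vrui, yhmh, uksk}, |N(ycxi)| = 14.
Vertex vrui has 14 neighbors: zpoa, yppf, uhqj, asba, kmmg, reed, ycxi, bakd, owad, cmje, mbqn, tuce, yhmh, hshm.
deg(hgoa) = 14; N(hgoa) = {mbis, yppf, bbee, kssr, asba, dodt, kmmg, cekk, ycxi, bakd, acfj, owad, yhmh, uksk}.
14-regular, N=29; Paley(29): SR with (k,λ,μ)=(14,6,7).
Distinct eigenvalues (to 6 d.p.): [14.0, 2.192582, -3.192582].
Lovász: ϑ = −29(-sqrt(29)/2 - 1/2)/(14+-(-sqrt(29)/2 - 1/2)) = sqrt(29).
= 5.385165… (decimal).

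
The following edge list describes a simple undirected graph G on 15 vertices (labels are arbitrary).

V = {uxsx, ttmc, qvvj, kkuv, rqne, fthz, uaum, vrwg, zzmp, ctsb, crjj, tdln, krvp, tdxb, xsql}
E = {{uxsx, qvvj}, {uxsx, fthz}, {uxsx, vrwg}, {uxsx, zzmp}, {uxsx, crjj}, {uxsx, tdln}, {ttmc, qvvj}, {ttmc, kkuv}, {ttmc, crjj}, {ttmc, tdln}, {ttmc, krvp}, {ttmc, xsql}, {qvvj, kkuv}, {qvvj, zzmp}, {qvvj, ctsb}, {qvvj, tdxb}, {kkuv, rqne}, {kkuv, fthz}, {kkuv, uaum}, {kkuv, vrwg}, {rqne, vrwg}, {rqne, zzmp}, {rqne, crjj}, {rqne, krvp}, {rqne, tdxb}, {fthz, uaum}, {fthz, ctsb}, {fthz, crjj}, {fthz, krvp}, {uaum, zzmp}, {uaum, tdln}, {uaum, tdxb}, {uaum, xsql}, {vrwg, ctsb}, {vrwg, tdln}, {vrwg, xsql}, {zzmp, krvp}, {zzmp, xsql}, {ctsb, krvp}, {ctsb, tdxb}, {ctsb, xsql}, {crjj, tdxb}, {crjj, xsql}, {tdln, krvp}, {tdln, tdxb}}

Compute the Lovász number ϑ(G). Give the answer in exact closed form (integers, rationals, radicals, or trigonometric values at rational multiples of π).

Vertex vrwg has 6 neighbors: uxsx, kkuv, rqne, ctsb, tdln, xsql.
Vertex zzmp has 6 neighbors: uxsx, qvvj, rqne, uaum, krvp, xsql.
Vertex tdln has 6 neighbors: uxsx, ttmc, uaum, vrwg, krvp, tdxb.
Vertex uaum has 6 neighbors: kkuv, fthz, zzmp, tdln, tdxb, xsql.
Every vertex has degree 6 (N=15); this is K(6,2), the Kneser graph.
A has 3 distinct eigenvalues ≈ [6.0, 1.0, -3.0].
λ_max=6, λ_min=-3; ϑ = −15·λ_min/(λ_max−λ_min) = 5.
Numerically 5.000000.

5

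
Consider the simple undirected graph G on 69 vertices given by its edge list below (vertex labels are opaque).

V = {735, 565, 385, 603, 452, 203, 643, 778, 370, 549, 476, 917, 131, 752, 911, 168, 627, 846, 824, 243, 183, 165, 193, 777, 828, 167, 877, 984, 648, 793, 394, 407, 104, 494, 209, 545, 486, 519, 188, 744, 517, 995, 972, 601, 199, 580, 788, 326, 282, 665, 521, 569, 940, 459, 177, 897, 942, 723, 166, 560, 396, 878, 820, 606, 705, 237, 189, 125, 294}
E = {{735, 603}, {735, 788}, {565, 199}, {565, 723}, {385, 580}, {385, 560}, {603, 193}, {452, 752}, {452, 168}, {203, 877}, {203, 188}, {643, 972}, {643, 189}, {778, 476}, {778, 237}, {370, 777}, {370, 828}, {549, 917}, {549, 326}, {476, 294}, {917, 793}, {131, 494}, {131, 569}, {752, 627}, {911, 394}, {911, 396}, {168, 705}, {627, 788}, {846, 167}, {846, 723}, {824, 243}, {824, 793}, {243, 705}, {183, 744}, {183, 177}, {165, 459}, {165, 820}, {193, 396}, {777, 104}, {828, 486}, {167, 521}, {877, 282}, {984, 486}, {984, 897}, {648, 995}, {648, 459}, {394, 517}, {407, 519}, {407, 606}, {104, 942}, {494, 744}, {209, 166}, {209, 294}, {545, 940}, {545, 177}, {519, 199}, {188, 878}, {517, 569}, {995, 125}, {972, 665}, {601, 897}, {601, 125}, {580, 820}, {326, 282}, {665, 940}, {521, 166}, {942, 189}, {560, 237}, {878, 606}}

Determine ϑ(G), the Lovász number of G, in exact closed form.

69*cos(pi/69)/(cos(pi/69) + 1)

N(627) = {752, 788}, |N(627)| = 2.
deg(846) = 2; N(846) = {167, 723}.
Vertex 370 has 2 neighbors: 777, 828.
Vertex 723 has 2 neighbors: 565, 846.
G on 69 vertices is 2-regular; this is C_{69}, the 69-cycle.
Distinct eigenvalues (to 6 d.p.): [2.0, 1.991714, 1.966923, 1.925835, 1.868788, 1.796255, 1.708839, 1.607262, 1.492367, 1.365106, 1.226534, 1.077797, 0.92013, 0.754838, 0.583292, 0.406912, 0.22716, 0.045526, -0.136485, -0.317365, -0.495616, -0.669759, -0.838353, -1.0, -1.153361, -1.297164, -1.430219, -1.551423, -1.659771, -1.754365, -1.834423, -1.899279, -1.948398, -1.981372, -1.997927].
−69·(-2*cos(pi/69)) / ((2)−(-2*cos(pi/69))) = 69*cos(pi/69)/(cos(pi/69) + 1) = ϑ(G).
≈ 34.48211410 (to 8 d.p.).
α=34, χ(Ḡ)=35; ϑ=69*cos(pi/69)/(cos(pi/69) + 1) lies between (both strict).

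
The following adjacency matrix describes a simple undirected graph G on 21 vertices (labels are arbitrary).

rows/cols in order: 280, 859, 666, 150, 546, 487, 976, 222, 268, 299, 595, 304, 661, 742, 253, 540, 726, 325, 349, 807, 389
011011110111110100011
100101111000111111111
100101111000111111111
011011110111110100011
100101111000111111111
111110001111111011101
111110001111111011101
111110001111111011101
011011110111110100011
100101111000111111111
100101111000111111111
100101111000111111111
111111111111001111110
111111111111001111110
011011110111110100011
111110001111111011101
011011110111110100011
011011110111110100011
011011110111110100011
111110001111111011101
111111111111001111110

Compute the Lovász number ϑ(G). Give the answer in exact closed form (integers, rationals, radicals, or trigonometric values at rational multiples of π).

deg(742) = 18; N(742) = {280, 859, 666, 150, 546, 487, 976, 222, 268, 299, 595, 304, 253, 540, 726, 325, 349, 807}.
Vertex 859 has 15 neighbors: 280, 150, 487, 976, 222, 268, 661, 742, 253, 540, 726, 325, 349, 807, 389.
N(253) = {859, 666, 546, 487, 976, 222, 299, 595, 304, 661, 742, 540, 807, 389}, |N(253)| = 14.
deg(389) = 18; N(389) = {280, 859, 666, 150, 546, 487, 976, 222, 268, 299, 595, 304, 253, 540, 726, 325, 349, 807}.
Complete 4-partite, parts [7, 6, 5, 3]: perfect, ϑ = α = 7.
≈ 7.0000 (to 4 d.p.).
7 ≤ 7 ≤ 7: collapsed.

7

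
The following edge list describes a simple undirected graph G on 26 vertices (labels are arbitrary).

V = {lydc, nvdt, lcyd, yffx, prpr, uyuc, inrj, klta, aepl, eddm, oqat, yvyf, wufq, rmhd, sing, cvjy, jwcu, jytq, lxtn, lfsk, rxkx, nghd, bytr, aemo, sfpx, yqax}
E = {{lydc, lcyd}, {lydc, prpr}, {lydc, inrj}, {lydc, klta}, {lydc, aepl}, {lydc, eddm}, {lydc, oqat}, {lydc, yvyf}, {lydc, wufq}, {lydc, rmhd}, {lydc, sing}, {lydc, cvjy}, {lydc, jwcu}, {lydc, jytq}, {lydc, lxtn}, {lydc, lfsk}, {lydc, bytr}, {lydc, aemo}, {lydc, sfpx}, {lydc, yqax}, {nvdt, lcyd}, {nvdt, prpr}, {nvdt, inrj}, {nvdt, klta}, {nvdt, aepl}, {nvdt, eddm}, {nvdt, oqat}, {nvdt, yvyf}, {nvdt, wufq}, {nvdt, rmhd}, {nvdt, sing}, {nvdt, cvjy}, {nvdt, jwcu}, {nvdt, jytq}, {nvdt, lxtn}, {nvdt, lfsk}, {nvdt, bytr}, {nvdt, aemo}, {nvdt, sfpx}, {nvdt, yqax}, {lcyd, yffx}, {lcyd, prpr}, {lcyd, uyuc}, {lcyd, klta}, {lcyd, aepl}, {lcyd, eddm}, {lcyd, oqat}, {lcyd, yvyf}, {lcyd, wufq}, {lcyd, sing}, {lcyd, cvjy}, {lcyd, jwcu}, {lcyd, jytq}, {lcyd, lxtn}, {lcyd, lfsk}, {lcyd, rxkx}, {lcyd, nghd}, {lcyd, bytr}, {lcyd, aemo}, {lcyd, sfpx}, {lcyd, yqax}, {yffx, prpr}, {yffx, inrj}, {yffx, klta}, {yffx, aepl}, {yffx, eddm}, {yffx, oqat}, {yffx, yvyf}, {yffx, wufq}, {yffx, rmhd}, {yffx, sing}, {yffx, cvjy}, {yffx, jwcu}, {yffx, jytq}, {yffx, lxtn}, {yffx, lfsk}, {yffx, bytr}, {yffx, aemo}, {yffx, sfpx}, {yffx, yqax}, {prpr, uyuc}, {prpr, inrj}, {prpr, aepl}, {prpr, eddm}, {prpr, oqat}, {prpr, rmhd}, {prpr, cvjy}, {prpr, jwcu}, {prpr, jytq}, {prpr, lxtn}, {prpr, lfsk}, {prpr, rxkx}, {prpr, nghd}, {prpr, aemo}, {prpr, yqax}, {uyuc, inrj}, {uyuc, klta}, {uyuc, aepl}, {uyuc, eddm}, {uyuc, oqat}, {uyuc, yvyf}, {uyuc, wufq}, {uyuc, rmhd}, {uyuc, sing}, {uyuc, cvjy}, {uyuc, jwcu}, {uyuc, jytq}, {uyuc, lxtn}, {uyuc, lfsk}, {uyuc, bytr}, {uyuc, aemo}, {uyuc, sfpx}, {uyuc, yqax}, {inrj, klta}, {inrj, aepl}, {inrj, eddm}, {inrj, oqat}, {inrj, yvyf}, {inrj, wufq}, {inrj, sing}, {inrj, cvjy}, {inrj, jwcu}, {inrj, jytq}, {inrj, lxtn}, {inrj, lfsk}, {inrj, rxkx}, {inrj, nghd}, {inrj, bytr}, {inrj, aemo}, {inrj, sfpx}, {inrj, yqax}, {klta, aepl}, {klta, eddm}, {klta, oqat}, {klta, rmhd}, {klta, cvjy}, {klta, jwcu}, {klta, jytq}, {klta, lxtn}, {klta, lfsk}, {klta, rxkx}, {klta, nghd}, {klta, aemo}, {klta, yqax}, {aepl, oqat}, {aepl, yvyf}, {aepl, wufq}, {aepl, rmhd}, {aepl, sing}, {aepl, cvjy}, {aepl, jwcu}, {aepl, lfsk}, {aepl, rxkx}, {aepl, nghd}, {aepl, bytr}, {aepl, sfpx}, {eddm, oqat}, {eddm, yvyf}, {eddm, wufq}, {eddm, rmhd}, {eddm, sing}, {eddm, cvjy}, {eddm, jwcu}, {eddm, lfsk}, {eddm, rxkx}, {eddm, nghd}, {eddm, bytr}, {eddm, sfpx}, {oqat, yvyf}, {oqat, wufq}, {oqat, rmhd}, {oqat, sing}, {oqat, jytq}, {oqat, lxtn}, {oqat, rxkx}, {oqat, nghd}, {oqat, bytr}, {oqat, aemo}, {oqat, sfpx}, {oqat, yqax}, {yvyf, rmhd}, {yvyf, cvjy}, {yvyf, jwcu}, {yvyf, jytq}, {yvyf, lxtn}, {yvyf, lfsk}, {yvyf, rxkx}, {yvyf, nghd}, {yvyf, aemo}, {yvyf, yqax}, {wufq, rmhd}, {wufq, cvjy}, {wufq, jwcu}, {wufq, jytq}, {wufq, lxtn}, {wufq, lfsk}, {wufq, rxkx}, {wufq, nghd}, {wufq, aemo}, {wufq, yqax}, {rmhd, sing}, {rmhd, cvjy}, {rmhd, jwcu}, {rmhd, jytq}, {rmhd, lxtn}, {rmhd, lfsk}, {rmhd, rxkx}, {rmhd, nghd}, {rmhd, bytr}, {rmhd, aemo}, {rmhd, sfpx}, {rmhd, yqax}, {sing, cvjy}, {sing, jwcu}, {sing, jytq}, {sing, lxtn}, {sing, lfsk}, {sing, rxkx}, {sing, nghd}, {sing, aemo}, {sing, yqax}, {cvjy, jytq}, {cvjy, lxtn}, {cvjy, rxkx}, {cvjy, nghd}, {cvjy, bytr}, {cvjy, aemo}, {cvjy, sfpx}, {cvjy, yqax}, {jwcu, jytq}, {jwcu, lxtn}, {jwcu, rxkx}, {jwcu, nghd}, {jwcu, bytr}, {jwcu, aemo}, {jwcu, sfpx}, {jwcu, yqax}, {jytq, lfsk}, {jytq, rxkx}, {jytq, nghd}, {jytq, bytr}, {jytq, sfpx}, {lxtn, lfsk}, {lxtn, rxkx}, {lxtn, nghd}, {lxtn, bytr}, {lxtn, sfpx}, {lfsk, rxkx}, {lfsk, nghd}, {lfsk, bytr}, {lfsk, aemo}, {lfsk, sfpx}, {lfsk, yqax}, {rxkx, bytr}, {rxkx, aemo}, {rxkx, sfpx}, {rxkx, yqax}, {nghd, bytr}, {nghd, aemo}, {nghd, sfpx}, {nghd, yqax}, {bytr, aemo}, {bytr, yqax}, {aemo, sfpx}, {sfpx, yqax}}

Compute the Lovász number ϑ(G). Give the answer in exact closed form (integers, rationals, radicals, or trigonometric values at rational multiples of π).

deg(yffx) = 20; N(yffx) = {lcyd, prpr, inrj, klta, aepl, eddm, oqat, yvyf, wufq, rmhd, sing, cvjy, jwcu, jytq, lxtn, lfsk, bytr, aemo, sfpx, yqax}.
N(yqax) = {lydc, nvdt, lcyd, yffx, prpr, uyuc, inrj, klta, oqat, yvyf, wufq, rmhd, sing, cvjy, jwcu, lfsk, rxkx, nghd, bytr, sfpx}, |N(yqax)| = 20.
deg(sing) = 19; N(sing) = {lydc, nvdt, lcyd, yffx, uyuc, inrj, aepl, eddm, oqat, rmhd, cvjy, jwcu, jytq, lxtn, lfsk, rxkx, nghd, aemo, yqax}.
Vertex rmhd has 23 neighbors: lydc, nvdt, yffx, prpr, uyuc, klta, aepl, eddm, oqat, yvyf, wufq, sing, cvjy, jwcu, jytq, lxtn, lfsk, rxkx, nghd, bytr, aemo, sfpx, yqax.
5 parts of sizes [7, 6, 6, 4, 3]; α(G) = 7 = ϑ (perfect).
≈ 7.00000000 (to 8 d.p.).
7 ≤ 7 ≤ 7: collapsed.

7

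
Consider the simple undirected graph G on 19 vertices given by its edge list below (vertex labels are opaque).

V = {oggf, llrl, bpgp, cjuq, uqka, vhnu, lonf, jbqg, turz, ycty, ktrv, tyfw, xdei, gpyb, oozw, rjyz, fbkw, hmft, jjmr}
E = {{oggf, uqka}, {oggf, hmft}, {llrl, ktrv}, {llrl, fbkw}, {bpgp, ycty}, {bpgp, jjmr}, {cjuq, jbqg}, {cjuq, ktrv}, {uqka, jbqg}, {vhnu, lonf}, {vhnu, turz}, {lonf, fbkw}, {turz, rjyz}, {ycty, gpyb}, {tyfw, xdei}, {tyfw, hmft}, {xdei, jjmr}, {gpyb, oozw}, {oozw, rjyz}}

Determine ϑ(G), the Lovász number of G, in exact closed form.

19*cos(pi/19)/(cos(pi/19) + 1)

Vertex rjyz has 2 neighbors: turz, oozw.
deg(uqka) = 2; N(uqka) = {oggf, jbqg}.
N(jbqg) = {cjuq, uqka}, |N(jbqg)| = 2.
deg(gpyb) = 2; N(gpyb) = {ycty, oozw}.
2-regular, N=19; connected 2-regular on 19 ⇒ C_{19}.
A has 10 distinct eigenvalues ≈ [2.0, 1.89163, 1.57828, 1.0939, 0.49097, -0.16516, -0.80339, -1.35456, -1.75895, -1.97272].
λ_max=2, λ_min=-2*cos(pi/19); ϑ = −19·λ_min/(λ_max−λ_min) = 19*cos(pi/19)/(cos(pi/19) + 1).
≈ 9.434771 (to 6 d.p.).
Lovász sandwich 9 ≤ 19*cos(pi/19)/(cos(pi/19) + 1) ≤ 10: both strict.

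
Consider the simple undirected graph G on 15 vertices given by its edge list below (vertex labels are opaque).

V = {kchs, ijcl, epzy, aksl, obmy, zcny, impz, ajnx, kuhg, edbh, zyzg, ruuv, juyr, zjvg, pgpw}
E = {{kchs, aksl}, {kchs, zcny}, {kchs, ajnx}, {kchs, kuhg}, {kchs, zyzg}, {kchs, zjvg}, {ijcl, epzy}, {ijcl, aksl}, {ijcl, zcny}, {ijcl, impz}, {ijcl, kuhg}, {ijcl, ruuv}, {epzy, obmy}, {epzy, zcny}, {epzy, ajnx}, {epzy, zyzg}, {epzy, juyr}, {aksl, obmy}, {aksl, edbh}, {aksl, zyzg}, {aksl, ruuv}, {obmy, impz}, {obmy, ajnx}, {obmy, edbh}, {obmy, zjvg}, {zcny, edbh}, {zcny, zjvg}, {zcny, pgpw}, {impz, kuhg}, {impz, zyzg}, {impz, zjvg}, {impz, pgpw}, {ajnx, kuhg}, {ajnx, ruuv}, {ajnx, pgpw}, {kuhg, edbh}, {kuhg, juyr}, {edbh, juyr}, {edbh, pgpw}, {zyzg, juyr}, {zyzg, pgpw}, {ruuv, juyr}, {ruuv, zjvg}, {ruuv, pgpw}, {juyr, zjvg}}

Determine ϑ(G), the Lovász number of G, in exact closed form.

deg(zcny) = 6; N(zcny) = {kchs, ijcl, epzy, edbh, zjvg, pgpw}.
N(kuhg) = {kchs, ijcl, impz, ajnx, edbh, juyr}, |N(kuhg)| = 6.
N(ijcl) = {epzy, aksl, zcny, impz, kuhg, ruuv}, |N(ijcl)| = 6.
N(ruuv) = {ijcl, aksl, ajnx, juyr, zjvg, pgpw}, |N(ruuv)| = 6.
G on 15 vertices is 6-regular; Kneser-type, 2-subsets of [6].
spec(A) ≈ [6.0, 1.0, -3.0] (distinct, 5 d.p.).
Lovász (edge-transitive): ϑ = −15·(-3)/((6)−(-3)) = 5.
≈ 5.0000000 (to 7 d.p.).

5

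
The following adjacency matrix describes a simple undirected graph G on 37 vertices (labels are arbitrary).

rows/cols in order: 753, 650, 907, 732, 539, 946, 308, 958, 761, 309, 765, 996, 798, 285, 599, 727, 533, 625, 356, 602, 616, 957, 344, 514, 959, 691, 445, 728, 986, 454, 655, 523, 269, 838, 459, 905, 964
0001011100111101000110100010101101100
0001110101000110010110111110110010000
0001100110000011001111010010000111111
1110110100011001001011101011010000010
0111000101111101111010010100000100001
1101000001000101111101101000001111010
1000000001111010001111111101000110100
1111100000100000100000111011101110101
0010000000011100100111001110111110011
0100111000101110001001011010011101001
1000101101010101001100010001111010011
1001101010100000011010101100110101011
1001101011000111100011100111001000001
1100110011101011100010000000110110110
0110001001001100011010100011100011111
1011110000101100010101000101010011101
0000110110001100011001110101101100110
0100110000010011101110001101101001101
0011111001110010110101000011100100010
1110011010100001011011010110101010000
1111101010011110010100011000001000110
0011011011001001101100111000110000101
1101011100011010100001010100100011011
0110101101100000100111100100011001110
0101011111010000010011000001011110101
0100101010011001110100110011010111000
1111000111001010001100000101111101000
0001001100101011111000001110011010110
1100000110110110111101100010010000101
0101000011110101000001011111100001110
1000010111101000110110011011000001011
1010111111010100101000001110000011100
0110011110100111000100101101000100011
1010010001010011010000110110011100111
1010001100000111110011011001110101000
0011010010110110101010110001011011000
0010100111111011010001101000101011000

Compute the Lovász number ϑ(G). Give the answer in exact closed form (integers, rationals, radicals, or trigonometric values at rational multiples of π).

sqrt(37)

Vertex 727 has 18 neighbors: 753, 907, 732, 539, 946, 765, 798, 285, 625, 602, 957, 691, 728, 454, 269, 838, 459, 964.
deg(616) = 18; N(616) = {753, 650, 907, 732, 539, 308, 761, 996, 798, 285, 599, 625, 602, 514, 959, 655, 459, 905}.
deg(459) = 18; N(459) = {753, 907, 308, 958, 285, 599, 727, 533, 625, 616, 957, 514, 959, 728, 986, 454, 523, 838}.
N(523) = {753, 907, 539, 946, 308, 958, 761, 309, 996, 285, 533, 356, 959, 691, 445, 269, 838, 459}, |N(523)| = 18.
37-vertex 18-regular graph: strongly regular (37,18,8,9).
Distinct eigenvalues (to 6 d.p.): [18.0, 2.541381, -3.541381].
Lovász (edge-transitive): ϑ = −37·(-sqrt(37)/2 - 1/2)/((18)−(-sqrt(37)/2 - 1/2)) = sqrt(37).
≈ 6.08276 (to 5 d.p.).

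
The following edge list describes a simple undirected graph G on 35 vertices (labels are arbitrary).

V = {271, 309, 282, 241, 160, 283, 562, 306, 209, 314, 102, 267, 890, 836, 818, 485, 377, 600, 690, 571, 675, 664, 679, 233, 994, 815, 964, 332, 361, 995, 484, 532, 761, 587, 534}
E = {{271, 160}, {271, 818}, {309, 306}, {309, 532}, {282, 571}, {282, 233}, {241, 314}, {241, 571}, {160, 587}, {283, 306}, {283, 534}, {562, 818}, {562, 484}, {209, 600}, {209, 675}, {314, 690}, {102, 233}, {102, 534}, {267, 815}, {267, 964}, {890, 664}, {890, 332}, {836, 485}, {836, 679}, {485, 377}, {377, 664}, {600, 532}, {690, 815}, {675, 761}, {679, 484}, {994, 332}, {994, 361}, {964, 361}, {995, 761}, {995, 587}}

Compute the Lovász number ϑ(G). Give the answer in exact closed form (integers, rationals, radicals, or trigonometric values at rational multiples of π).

Vertex 306 has 2 neighbors: 309, 283.
deg(836) = 2; N(836) = {485, 679}.
Vertex 995 has 2 neighbors: 761, 587.
deg(815) = 2; N(815) = {267, 690}.
G on 35 vertices is 2-regular; a single 35-cycle (edge-transitive).
The 18 distinct eigenvalues: [2.0, 1.9679, 1.8725, 1.7169, 1.5061, 1.247, 0.9477, 0.618, 0.2685, -0.0897, -0.445, -0.7861, -1.1018, -1.3821, -1.618, -1.8019, -1.9279, -1.9919].
λ_max=2, λ_min=-2*cos(pi/35); ϑ = −35·λ_min/(λ_max−λ_min) = 35*cos(pi/35)/(cos(pi/35) + 1).
ϑ(G) ≈ 17.46470.
Check 17 ≤ 35*cos(pi/35)/(cos(pi/35) + 1) ≤ 18: both strict.

35*cos(pi/35)/(cos(pi/35) + 1)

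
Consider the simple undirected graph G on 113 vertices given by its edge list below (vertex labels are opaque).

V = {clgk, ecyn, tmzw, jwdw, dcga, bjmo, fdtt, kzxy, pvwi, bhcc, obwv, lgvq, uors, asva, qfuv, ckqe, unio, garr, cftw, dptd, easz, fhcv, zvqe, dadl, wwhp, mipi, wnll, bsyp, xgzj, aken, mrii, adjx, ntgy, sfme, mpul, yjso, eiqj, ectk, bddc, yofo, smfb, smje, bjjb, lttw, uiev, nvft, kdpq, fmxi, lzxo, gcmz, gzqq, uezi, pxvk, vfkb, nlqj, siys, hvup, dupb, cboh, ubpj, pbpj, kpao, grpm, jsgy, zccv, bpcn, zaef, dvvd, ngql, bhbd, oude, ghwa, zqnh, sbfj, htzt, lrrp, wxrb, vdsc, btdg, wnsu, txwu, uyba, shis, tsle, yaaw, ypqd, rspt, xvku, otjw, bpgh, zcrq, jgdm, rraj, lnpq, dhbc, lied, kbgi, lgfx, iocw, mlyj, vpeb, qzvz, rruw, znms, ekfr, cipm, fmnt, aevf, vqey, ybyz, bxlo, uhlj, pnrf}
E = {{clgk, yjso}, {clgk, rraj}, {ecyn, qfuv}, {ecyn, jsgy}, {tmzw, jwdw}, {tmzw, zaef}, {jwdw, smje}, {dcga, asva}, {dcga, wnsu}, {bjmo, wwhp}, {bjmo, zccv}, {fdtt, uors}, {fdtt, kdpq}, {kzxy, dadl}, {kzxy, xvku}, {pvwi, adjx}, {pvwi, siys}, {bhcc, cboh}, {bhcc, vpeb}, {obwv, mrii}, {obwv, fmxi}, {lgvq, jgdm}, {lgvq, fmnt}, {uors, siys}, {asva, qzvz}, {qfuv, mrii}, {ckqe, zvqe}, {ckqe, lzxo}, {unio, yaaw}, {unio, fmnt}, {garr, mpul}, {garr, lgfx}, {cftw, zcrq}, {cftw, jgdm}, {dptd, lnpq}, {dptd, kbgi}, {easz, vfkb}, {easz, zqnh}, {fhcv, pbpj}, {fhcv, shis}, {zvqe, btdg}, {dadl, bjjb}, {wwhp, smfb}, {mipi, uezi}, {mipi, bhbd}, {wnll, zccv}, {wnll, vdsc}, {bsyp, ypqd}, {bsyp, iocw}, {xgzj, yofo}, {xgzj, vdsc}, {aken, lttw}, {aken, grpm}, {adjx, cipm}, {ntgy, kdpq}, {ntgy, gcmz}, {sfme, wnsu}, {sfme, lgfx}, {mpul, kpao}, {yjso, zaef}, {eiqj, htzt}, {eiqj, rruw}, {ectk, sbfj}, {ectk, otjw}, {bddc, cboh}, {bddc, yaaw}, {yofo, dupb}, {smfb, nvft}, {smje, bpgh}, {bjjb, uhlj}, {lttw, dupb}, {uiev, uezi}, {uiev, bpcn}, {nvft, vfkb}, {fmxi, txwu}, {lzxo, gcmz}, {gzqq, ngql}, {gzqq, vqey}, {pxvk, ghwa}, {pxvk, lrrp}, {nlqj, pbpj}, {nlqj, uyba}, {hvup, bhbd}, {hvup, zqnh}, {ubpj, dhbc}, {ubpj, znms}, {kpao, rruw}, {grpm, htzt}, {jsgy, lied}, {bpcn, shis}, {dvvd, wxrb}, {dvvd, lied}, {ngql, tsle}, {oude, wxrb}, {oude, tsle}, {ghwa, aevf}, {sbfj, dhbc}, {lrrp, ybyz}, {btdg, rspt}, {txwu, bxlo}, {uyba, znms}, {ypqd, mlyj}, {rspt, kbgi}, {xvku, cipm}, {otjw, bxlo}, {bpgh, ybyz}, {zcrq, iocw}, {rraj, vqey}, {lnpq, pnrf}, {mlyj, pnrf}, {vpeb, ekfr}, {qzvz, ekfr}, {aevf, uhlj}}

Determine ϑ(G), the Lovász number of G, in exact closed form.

113*cos(pi/113)/(cos(pi/113) + 1)

Vertex rspt has 2 neighbors: btdg, kbgi.
N(mipi) = {uezi, bhbd}, |N(mipi)| = 2.
deg(uyba) = 2; N(uyba) = {nlqj, znms}.
deg(lzxo) = 2; N(lzxo) = {ckqe, gcmz}.
G on 113 vertices is 2-regular; connected 2-regular on 113 ⇒ C_{113}.
spec(A) ≈ [2.0, 1.9969, 1.9876, 1.9722, 1.9507, 1.9232, 1.8897, 1.8504, 1.8054, 1.7548, 1.6987, 1.6374, 1.5711, 1.4999, 1.424, 1.3438, 1.2594, 1.1711, 1.0792, 0.9839, 0.8856, 0.7846, 0.6811, 0.5756, 0.4682, 0.3595, 0.2496, 0.1389, 0.0278, -0.0834, -0.1943, -0.3046, -0.414, -0.5221, -0.6286, -0.7331, -0.8354, -0.9351, -1.0319, -1.1255, -1.2157, -1.3021, -1.3844, -1.4625, -1.5361, -1.6049, -1.6687, -1.7274, -1.7807, -1.8286, -1.8708, -1.9072, -1.9377, -1.9622, -1.9807, -1.993, -1.9992] (distinct, 4 d.p.).
With N=113: ϑ(G) = 113·(-(-1)*2*cos(pi/113))/(2−(-2*cos(pi/113))) = 113*cos(pi/113)/(cos(pi/113) + 1).
ϑ(G) ≈ 56.48908089.
Check 56 ≤ 113*cos(pi/113)/(cos(pi/113) + 1) ≤ 57: both strict.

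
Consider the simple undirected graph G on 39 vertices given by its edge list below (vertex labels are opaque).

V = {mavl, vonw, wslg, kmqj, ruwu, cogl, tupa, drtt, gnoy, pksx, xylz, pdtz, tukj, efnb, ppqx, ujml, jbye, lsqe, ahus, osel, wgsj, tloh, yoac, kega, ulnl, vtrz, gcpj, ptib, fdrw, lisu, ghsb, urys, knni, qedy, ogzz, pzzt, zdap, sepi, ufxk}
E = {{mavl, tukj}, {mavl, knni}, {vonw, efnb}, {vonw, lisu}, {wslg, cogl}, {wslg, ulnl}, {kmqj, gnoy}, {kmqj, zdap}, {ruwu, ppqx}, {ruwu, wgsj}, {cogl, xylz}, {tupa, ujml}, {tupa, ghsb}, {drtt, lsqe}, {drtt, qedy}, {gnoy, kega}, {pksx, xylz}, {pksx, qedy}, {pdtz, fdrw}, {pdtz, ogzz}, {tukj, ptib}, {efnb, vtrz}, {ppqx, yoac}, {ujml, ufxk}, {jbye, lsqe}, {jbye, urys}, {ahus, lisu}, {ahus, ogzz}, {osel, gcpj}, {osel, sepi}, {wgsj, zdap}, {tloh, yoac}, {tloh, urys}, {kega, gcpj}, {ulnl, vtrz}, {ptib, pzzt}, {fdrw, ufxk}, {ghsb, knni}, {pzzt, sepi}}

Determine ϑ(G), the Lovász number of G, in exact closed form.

deg(ogzz) = 2; N(ogzz) = {pdtz, ahus}.
N(cogl) = {wslg, xylz}, |N(cogl)| = 2.
N(vonw) = {efnb, lisu}, |N(vonw)| = 2.
Vertex efnb has 2 neighbors: vonw, vtrz.
Regular of degree 2 on 39 vertices: a single 39-cycle (edge-transitive).
spec(A) ≈ [2.0, 1.974, 1.897, 1.771, 1.599, 1.385, 1.136, 0.857, 0.556, 0.241, -0.081, -0.4, -0.709, -1.0, -1.265, -1.497, -1.69, -1.84, -1.942, -1.994] (distinct, 3 d.p.).
With N=39: ϑ(G) = 39·(-(-1)*2*cos(pi/39))/(2−(-2*cos(pi/39))) = 39*cos(pi/39)/(cos(pi/39) + 1).
≈ 19.468332410 (to 9 d.p.).
Check 19 ≤ 39*cos(pi/39)/(cos(pi/39) + 1) ≤ 20: both strict.

39*cos(pi/39)/(cos(pi/39) + 1)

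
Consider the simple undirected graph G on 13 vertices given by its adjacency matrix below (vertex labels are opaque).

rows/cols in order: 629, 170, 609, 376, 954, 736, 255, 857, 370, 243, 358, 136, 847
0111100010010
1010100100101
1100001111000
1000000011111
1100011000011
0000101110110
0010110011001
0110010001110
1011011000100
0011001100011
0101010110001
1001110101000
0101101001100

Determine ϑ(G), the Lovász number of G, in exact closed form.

N(376) = {629, 370, 243, 358, 136, 847}, |N(376)| = 6.
N(358) = {170, 376, 736, 857, 370, 847}, |N(358)| = 6.
deg(243) = 6; N(243) = {609, 376, 255, 857, 136, 847}.
N(954) = {629, 170, 736, 255, 136, 847}, |N(954)| = 6.
13-vertex 6-regular graph: SR(13,6,2,3) — a Paley graph.
The 3 distinct eigenvalues: [6.0, 1.30278, -2.30278].
λ_max=6, λ_min=-sqrt(13)/2 - 1/2; ϑ = −13·λ_min/(λ_max−λ_min) = sqrt(13).
≈ 3.605551275 (to 9 d.p.).

sqrt(13)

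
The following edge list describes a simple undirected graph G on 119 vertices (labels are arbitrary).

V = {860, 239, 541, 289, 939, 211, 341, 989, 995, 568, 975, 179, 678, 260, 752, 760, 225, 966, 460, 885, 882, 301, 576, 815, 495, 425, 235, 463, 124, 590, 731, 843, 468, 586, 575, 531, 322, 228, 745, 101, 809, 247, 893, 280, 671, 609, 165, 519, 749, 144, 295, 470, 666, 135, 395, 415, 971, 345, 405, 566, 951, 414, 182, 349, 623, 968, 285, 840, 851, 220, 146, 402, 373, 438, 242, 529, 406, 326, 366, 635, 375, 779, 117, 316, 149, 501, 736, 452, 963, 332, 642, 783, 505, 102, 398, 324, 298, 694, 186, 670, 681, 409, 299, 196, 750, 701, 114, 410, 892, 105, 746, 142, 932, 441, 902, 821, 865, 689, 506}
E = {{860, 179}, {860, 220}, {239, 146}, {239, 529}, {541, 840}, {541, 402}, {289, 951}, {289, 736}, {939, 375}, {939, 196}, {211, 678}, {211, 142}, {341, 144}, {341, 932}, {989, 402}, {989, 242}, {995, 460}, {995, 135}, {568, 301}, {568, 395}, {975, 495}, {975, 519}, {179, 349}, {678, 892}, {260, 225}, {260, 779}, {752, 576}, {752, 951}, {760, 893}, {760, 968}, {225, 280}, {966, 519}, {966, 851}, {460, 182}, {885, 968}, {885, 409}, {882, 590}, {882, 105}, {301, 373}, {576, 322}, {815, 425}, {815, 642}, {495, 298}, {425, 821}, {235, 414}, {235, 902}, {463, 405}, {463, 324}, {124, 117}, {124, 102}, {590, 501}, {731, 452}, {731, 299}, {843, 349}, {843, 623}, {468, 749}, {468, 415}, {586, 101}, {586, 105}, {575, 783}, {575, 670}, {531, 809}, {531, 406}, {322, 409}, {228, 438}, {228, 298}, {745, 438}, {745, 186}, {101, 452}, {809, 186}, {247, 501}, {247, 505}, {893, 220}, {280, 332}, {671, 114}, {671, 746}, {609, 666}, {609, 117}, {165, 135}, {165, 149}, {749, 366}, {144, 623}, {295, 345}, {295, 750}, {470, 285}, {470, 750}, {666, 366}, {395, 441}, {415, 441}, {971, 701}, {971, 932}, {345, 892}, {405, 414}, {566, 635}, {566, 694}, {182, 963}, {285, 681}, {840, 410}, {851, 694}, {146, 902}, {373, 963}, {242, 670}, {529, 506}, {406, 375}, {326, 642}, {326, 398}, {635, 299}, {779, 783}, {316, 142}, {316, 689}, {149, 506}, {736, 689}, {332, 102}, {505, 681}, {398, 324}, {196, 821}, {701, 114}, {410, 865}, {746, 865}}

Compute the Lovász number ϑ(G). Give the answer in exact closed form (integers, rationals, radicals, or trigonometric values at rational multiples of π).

119*cos(pi/119)/(cos(pi/119) + 1)

deg(951) = 2; N(951) = {289, 752}.
N(410) = {840, 865}, |N(410)| = 2.
Vertex 995 has 2 neighbors: 460, 135.
N(783) = {575, 779}, |N(783)| = 2.
deg(v) = 2 for all v (|V|=119); connected 2-regular on 119 ⇒ C_{119}.
The 60 distinct eigenvalues: [2.0, 1.99721, 1.98886, 1.97496, 1.95556, 1.93071, 1.90047, 1.86494, 1.82422, 1.7784, 1.72763, 1.67205, 1.6118, 1.54707, 1.47802, 1.40485, 1.32776, 1.24698, 1.16272, 1.07522, 0.98472, 0.89148, 0.79575, 0.6978, 0.59791, 0.49636, 0.39342, 0.28938, 0.18454, 0.07918, -0.0264, -0.1319, -0.23704, -0.34152, -0.44504, -0.54733, -0.64808, -0.74704, -0.84391, -0.93843, -1.03033, -1.11936, -1.20527, -1.28782, -1.36678, -1.44194, -1.51307, -1.57999, -1.6425, -1.70043, -1.75363, -1.80194, -1.84522, -1.88337, -1.91626, -1.94381, -1.96595, -1.9826, -1.99373, -1.9993].
Lovász: ϑ = −119(-2*cos(pi/119))/(2+-(-1)*2*cos(pi/119)) = 119*cos(pi/119)/(cos(pi/119) + 1).
ϑ(G) ≈ 59.489632.
Lovász sandwich 59 ≤ 119*cos(pi/119)/(cos(pi/119) + 1) ≤ 60: both strict.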